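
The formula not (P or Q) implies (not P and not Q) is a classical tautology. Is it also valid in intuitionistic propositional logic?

This is a constructively valid De Morgan direction (negated disjunction to conjunction of negations), which is intuitionistically derivable.
From not (P or Q): if P held then P or Q would, contradiction — so not P; similarly not Q.

Yes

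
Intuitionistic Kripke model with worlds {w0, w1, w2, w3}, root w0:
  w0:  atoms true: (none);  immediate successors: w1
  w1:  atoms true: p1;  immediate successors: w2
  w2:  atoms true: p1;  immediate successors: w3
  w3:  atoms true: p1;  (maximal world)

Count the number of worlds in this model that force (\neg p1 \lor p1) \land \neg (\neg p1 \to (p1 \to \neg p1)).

w0: does not force it — w0 \nVdash (\neg p1 \lor p1) \land \neg (\neg p1 \to (p1 \to \neg p1)) since w0 fails \neg p1 \lor p1.
w1: does not force it — w1 \nVdash (\neg p1 \lor p1) \land \neg (\neg p1 \to (p1 \to \neg p1)) since w1 fails \neg (\neg p1 \to (p1 \to \neg p1)).
w2: does not force it.
w3: does not force it.
Worlds forcing the formula: { }.

0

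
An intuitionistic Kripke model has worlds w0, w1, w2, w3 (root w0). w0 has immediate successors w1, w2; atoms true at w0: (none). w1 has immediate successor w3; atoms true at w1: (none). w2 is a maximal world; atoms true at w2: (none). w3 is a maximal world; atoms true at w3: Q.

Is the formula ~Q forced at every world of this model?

Not every world: w0 ||-/- ~Q.
w0 ||-/- ~Q since w3 is accessible from w0 and w3 ||- Q.

No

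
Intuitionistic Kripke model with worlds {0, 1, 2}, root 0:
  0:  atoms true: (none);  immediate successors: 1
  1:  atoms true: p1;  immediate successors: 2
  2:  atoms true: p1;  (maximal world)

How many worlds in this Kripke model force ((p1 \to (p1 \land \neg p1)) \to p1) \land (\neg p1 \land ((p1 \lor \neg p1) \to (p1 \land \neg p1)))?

0

0: does not force it — 0 \nVdash ((p1 \to (p1 \land \neg p1)) \to p1) \land (\neg p1 \land ((p1 \lor \neg p1) \to (p1 \land \neg p1))) since 0 fails \neg p1 \land ((p1 \lor \neg p1) \to (p1 \land \neg p1)).
1: does not force it — 1 \nVdash ((p1 \to (p1 \land \neg p1)) \to p1) \land (\neg p1 \land ((p1 \lor \neg p1) \to (p1 \land \neg p1))) since 1 fails \neg p1 \land ((p1 \lor \neg p1) \to (p1 \land \neg p1)).
2: does not force it.
Worlds forcing the formula: { }.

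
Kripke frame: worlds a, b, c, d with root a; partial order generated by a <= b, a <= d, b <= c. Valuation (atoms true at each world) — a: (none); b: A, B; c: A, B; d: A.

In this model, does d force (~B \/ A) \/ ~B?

Yes

d ||- (~B \/ A) \/ ~B via the disjunct ~B \/ A.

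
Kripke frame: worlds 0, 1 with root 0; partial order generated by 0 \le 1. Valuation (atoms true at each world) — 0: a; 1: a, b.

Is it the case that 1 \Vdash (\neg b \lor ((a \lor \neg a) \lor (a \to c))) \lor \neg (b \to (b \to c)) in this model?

Yes

1 \Vdash (\neg b \lor ((a \lor \neg a) \lor (a \to c))) \lor \neg (b \to (b \to c)) via the disjunct \neg b \lor ((a \lor \neg a) \lor (a \to c)).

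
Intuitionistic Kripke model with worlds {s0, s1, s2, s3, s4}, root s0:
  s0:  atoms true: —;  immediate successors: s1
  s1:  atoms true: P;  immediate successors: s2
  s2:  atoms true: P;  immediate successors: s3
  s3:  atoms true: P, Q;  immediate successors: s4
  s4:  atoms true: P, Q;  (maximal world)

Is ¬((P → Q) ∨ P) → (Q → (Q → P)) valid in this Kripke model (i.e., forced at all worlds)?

s0 ⊩ ¬((P → Q) ∨ P) → (Q → (Q → P)) vacuously: no world accessible from s0 forces the antecedent ¬((P → Q) ∨ P).
Since the root s0 forces ¬((P → Q) ∨ P) → (Q → (Q → P)) and forcing is persistent (monotone upward), every world forces it.

Yes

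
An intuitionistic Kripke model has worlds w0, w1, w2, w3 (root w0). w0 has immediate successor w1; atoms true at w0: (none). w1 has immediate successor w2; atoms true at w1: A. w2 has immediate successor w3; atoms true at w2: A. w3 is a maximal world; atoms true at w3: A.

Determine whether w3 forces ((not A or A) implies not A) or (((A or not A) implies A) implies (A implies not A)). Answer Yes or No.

No

w3 does not force ((not A or A) implies not A) or (((A or not A) implies A) implies (A implies not A)): neither disjunct is forced at w3.
w3 does not force (not A or A) implies not A: already at w3 itself, w3 forces not A or A but w3 does not force not A.
w3 does not force not A since w3 is accessible from w3 and w3 forces A.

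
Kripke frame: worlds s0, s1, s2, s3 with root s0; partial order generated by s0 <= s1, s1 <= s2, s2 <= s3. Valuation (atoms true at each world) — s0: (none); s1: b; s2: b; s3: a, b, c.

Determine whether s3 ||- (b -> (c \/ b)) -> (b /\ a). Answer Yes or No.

s3 ||- (b -> (c \/ b)) -> (b /\ a): every world accessible from s3 that forces b -> (c \/ b) (namely s3) also forces b /\ a.

Yes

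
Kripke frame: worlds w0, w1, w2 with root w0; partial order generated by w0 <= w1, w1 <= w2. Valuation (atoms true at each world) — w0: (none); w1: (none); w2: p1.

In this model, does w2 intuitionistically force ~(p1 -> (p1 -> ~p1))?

Yes

w2 ||- ~(p1 -> (p1 -> ~p1)): no world accessible from w2 forces p1 -> (p1 -> ~p1).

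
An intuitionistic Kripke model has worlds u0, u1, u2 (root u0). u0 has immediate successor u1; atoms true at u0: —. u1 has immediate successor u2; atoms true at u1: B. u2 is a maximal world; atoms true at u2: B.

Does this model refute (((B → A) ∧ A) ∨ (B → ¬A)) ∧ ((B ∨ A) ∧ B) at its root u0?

u0 ⊮ (((B → A) ∧ A) ∨ (B → ¬A)) ∧ ((B ∨ A) ∧ B) since u0 fails (B ∨ A) ∧ B.
So the root u0 does not force (((B → A) ∧ A) ∨ (B → ¬A)) ∧ ((B ∨ A) ∧ B); the model is a countermodel.

Yes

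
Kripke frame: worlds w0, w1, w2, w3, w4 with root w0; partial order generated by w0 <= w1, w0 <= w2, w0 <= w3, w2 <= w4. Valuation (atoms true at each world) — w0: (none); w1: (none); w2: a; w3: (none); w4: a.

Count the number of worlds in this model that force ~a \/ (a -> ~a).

2

w0: does not force it — w0 ||-/- ~a \/ (a -> ~a): neither disjunct is forced at w0.
w1: forces it.
w2: does not force it.
w3: forces it.
w4: does not force it.
Worlds forcing the formula: {w1, w3}.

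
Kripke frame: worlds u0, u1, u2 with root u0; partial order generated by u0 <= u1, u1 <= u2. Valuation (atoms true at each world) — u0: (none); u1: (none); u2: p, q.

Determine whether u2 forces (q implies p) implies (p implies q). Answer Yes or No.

Yes

u2 forces (q implies p) implies (p implies q): every world accessible from u2 that forces q implies p (namely u2) also forces p implies q.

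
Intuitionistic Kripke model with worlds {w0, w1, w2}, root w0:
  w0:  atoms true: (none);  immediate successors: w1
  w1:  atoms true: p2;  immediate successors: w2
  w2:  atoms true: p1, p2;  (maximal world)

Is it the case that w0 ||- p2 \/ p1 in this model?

No

w0 ||-/- p2 \/ p1: neither disjunct is forced at w0.
w0 lacks atom p2, so w0 ||-/- p2.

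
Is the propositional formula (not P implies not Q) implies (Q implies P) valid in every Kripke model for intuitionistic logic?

No

This is the converse of contraposition, which is not intuitionistically valid.
A Kripke countermodel: worlds a, b; order generated by a <= b; atoms true at each world — a:{Q}; b:{P,Q}.
a does not force (not P implies not Q) implies (Q implies P): already at a itself, a forces not P implies not Q but a does not force Q implies P.
a does not force Q implies P: already at a itself, a forces Q but a does not force P.
a lacks atom P, so a does not force P.
So the root a does not force the formula.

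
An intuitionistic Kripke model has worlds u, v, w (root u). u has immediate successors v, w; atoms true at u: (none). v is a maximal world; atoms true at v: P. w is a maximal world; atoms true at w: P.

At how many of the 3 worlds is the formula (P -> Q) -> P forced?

3

u: forces it.
v: forces it.
w: forces it.
Worlds forcing the formula: {u, v, w}.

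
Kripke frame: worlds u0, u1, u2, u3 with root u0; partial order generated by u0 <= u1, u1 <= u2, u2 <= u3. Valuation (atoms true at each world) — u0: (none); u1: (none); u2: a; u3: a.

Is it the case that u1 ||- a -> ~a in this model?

No

u1 ||-/- a -> ~a: at the accessible world u2, u2 ||- a but u2 ||-/- ~a.
u2 ||-/- ~a since u2 is accessible from u2 and u2 ||- a.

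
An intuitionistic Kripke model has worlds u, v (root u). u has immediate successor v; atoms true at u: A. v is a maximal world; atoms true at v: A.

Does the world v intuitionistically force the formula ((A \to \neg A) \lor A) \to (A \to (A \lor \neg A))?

Yes

v \Vdash ((A \to \neg A) \lor A) \to (A \to (A \lor \neg A)): every world accessible from v that forces (A \to \neg A) \lor A (namely v) also forces A \to (A \lor \neg A).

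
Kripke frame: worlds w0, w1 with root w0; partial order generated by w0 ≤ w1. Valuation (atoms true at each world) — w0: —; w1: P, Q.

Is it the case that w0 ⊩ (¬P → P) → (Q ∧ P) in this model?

w0 ⊮ (¬P → P) → (Q ∧ P): already at w0 itself, w0 ⊩ ¬P → P but w0 ⊮ Q ∧ P.
w0 ⊮ Q ∧ P since w0 fails Q.

No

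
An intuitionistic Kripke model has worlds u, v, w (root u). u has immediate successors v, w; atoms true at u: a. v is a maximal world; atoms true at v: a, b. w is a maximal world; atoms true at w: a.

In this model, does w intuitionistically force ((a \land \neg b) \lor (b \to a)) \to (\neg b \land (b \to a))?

Yes

w \Vdash ((a \land \neg b) \lor (b \to a)) \to (\neg b \land (b \to a)): every world accessible from w that forces (a \land \neg b) \lor (b \to a) (namely w) also forces \neg b \land (b \to a).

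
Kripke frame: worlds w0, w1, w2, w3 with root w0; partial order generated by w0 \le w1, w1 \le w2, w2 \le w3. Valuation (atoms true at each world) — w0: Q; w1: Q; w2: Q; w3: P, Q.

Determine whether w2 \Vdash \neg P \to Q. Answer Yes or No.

w2 \Vdash \neg P \to Q vacuously: no world accessible from w2 forces the antecedent \neg P.

Yes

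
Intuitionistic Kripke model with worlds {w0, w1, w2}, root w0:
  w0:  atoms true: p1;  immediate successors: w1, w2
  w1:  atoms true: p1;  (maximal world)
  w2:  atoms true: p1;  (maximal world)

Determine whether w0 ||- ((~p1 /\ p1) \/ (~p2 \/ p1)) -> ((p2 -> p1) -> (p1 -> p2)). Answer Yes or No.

w0 ||-/- ((~p1 /\ p1) \/ (~p2 \/ p1)) -> ((p2 -> p1) -> (p1 -> p2)): already at w0 itself, w0 ||- (~p1 /\ p1) \/ (~p2 \/ p1) but w0 ||-/- (p2 -> p1) -> (p1 -> p2).
w0 ||-/- (p2 -> p1) -> (p1 -> p2): already at w0 itself, w0 ||- p2 -> p1 but w0 ||-/- p1 -> p2.
w0 ||-/- p1 -> p2: already at w0 itself, w0 ||- p1 but w0 ||-/- p2.
w0 lacks atom p2, so w0 ||-/- p2.

No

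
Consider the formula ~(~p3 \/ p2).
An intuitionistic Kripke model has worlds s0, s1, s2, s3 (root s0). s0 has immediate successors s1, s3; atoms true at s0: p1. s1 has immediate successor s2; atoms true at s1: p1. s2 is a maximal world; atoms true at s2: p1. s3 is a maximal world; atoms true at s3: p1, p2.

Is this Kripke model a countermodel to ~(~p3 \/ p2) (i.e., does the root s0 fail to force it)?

s0 ||-/- ~(~p3 \/ p2) since s0 is accessible from s0 and s0 ||- ~p3 \/ p2.
s0 ||- ~p3 \/ p2 via the disjunct ~p3.
So the root s0 does not force ~(~p3 \/ p2); the model is a countermodel.

Yes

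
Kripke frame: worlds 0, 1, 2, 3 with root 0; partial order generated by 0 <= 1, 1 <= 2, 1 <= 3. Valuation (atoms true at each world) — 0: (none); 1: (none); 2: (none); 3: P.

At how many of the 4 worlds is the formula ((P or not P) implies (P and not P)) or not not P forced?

0: does not force it — 0 does not force ((P or not P) implies (P and not P)) or not not P: neither disjunct is forced at 0.
1: does not force it — 1 does not force ((P or not P) implies (P and not P)) or not not P: neither disjunct is forced at 1.
2: does not force it.
3: forces it.
Worlds forcing the formula: {3}.

1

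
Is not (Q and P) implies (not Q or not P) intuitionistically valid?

No

This is the constructively invalid direction of De Morgan's law for conjunction, which is not intuitionistically valid.
A Kripke countermodel: worlds a, b, c; order generated by a <= b, a <= c; atoms true at each world — a:{}; b:{Q}; c:{P}.
a does not force not (Q and P) implies (not Q or not P): already at a itself, a forces not (Q and P) but a does not force not Q or not P.
a does not force not Q or not P: neither disjunct is forced at a.
a does not force not Q since b is accessible from a and b forces Q.
So the root a does not force the formula.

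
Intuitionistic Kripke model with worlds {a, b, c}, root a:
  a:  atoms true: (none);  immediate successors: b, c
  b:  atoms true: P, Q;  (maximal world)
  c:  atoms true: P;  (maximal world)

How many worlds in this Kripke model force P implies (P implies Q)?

1

a: does not force it — a does not force P implies (P implies Q): at the accessible world c, c forces P but c does not force P implies Q.
b: forces it.
c: does not force it.
Worlds forcing the formula: {b}.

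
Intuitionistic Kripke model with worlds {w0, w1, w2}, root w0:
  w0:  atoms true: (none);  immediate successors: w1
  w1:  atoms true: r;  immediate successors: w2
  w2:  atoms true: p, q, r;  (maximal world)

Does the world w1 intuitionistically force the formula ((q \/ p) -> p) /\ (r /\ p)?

No

w1 ||-/- ((q \/ p) -> p) /\ (r /\ p) since w1 fails r /\ p.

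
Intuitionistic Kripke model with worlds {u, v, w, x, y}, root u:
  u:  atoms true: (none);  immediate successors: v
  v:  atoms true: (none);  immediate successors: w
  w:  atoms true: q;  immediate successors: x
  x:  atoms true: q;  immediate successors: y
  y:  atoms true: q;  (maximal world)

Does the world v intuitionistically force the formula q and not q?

No

v does not force q and not q since v fails q.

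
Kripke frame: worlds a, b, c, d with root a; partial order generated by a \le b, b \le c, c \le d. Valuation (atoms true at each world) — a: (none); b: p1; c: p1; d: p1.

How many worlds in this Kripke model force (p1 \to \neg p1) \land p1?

a: does not force it — a \nVdash (p1 \to \neg p1) \land p1 since a fails p1 \to \neg p1.
b: does not force it.
c: does not force it.
d: does not force it.
Worlds forcing the formula: { }.

0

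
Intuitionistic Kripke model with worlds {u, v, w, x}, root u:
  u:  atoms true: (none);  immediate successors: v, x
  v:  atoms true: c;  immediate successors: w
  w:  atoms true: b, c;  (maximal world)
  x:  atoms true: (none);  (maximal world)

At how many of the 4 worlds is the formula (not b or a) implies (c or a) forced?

2

u: does not force it — u does not force (not b or a) implies (c or a): at the accessible world x, x forces not b or a but x does not force c or a.
v: forces it.
w: forces it.
x: does not force it.
Worlds forcing the formula: {v, w}.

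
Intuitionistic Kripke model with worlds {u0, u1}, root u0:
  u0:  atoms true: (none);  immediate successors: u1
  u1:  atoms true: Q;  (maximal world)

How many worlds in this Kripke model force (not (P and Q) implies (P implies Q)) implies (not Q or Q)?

1

u0: does not force it — u0 does not force (not (P and Q) implies (P implies Q)) implies (not Q or Q): already at u0 itself, u0 forces not (P and Q) implies (P implies Q) but u0 does not force not Q or Q.
u1: forces it.
Worlds forcing the formula: {u1}.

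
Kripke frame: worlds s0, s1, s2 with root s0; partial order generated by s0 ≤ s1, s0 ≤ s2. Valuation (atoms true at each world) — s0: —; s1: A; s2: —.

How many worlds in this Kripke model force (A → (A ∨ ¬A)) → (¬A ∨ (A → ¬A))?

s0: does not force it — s0 ⊮ (A → (A ∨ ¬A)) → (¬A ∨ (A → ¬A)): already at s0 itself, s0 ⊩ A → (A ∨ ¬A) but s0 ⊮ ¬A ∨ (A → ¬A).
s1: does not force it — s1 ⊮ (A → (A ∨ ¬A)) → (¬A ∨ (A → ¬A)): already at s1 itself, s1 ⊩ A → (A ∨ ¬A) but s1 ⊮ ¬A ∨ (A → ¬A).
s2: forces it.
Worlds forcing the formula: {s2}.

1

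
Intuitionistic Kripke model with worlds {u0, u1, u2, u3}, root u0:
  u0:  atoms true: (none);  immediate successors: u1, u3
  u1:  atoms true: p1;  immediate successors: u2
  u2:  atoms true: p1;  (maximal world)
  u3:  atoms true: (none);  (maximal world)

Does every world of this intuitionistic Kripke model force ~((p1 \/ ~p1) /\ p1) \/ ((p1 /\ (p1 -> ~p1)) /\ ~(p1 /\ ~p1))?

No

Not every world: u0 ||-/- ~((p1 \/ ~p1) /\ p1) \/ ((p1 /\ (p1 -> ~p1)) /\ ~(p1 /\ ~p1)).
u0 ||-/- ~((p1 \/ ~p1) /\ p1) \/ ((p1 /\ (p1 -> ~p1)) /\ ~(p1 /\ ~p1)): neither disjunct is forced at u0.
u0 ||-/- ~((p1 \/ ~p1) /\ p1) since u1 is accessible from u0 and u1 ||- (p1 \/ ~p1) /\ p1.
u1 ||- (p1 \/ ~p1) /\ p1 since u1 forces both conjuncts.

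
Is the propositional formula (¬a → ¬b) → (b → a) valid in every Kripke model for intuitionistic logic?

This is the converse of contraposition, which is not intuitionistically valid.
A Kripke countermodel: worlds u, v; order generated by u ≤ v; atoms true at each world — u:{b}; v:{a,b}.
u ⊮ (¬a → ¬b) → (b → a): already at u itself, u ⊩ ¬a → ¬b but u ⊮ b → a.
u ⊮ b → a: already at u itself, u ⊩ b but u ⊮ a.
u lacks atom a, so u ⊮ a.
So the root u does not force the formula.

No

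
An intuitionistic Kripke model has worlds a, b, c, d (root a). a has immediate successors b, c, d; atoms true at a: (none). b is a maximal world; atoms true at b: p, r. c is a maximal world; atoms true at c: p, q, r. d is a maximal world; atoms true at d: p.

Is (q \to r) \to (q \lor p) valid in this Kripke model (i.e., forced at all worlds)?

No

Not every world: a \nVdash (q \to r) \to (q \lor p).
a \nVdash (q \to r) \to (q \lor p): already at a itself, a \Vdash q \to r but a \nVdash q \lor p.
a \nVdash q \lor p: neither disjunct is forced at a.
a lacks atom q, so a \nVdash q.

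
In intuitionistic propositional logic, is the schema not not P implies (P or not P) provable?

This is a variant of double-negation elimination (deriving excluded middle from double negation), which is not intuitionistically valid.
A Kripke countermodel: worlds u0, u1; order generated by u0 <= u1; atoms true at each world — u0:{}; u1:{P}.
u0 does not force not not P implies (P or not P): already at u0 itself, u0 forces not not P but u0 does not force P or not P.
u0 does not force P or not P: neither disjunct is forced at u0.
u0 lacks atom P, so u0 does not force P.
So the root u0 does not force the formula.

No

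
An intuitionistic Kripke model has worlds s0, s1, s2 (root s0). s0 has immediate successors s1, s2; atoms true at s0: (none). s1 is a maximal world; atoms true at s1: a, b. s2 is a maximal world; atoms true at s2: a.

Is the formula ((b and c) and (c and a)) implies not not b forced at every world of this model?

s0 forces ((b and c) and (c and a)) implies not not b vacuously: no world accessible from s0 forces the antecedent (b and c) and (c and a).
Since the root s0 forces ((b and c) and (c and a)) implies not not b and forcing is persistent (monotone upward), every world forces it.

Yes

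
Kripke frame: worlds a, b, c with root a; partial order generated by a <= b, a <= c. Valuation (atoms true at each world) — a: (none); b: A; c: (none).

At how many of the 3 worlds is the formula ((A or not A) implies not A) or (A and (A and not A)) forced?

a: does not force it — a does not force ((A or not A) implies not A) or (A and (A and not A)): neither disjunct is forced at a.
b: does not force it — b does not force ((A or not A) implies not A) or (A and (A and not A)): neither disjunct is forced at b.
c: forces it.
Worlds forcing the formula: {c}.

1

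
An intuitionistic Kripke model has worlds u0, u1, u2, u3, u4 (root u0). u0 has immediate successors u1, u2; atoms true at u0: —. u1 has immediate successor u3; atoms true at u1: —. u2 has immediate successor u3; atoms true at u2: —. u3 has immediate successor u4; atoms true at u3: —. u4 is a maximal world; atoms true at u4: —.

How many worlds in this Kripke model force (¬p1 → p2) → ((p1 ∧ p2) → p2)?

5

u0: forces it.
u1: forces it.
u2: forces it.
u3: forces it.
u4: forces it.
Worlds forcing the formula: {u0, u1, u2, u3, u4}.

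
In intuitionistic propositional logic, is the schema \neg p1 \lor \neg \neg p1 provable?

No

This is the weak law of excluded middle, which is not intuitionistically valid.
A Kripke countermodel: worlds w0, w1, w2; order generated by w0 \le w1, w0 \le w2; atoms true at each world — w0:{}; w1:{p1}; w2:{}.
w0 \nVdash \neg p1 \lor \neg \neg p1: neither disjunct is forced at w0.
w0 \nVdash \neg p1 since w1 is accessible from w0 and w1 \Vdash p1.
So the root w0 does not force the formula.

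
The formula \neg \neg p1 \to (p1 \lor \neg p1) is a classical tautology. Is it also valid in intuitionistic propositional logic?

No

This is a variant of double-negation elimination (deriving excluded middle from double negation), which is not intuitionistically valid.
A Kripke countermodel: worlds 0, 1; order generated by 0 \le 1; atoms true at each world — 0:{}; 1:{p1}.
0 \nVdash \neg \neg p1 \to (p1 \lor \neg p1): already at 0 itself, 0 \Vdash \neg \neg p1 but 0 \nVdash p1 \lor \neg p1.
0 \nVdash p1 \lor \neg p1: neither disjunct is forced at 0.
0 lacks atom p1, so 0 \nVdash p1.
So the root 0 does not force the formula.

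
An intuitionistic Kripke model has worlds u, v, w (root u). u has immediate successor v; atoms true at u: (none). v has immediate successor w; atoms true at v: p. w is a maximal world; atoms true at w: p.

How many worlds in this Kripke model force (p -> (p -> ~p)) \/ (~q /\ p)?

2

u: does not force it — u ||-/- (p -> (p -> ~p)) \/ (~q /\ p): neither disjunct is forced at u.
v: forces it.
w: forces it.
Worlds forcing the formula: {v, w}.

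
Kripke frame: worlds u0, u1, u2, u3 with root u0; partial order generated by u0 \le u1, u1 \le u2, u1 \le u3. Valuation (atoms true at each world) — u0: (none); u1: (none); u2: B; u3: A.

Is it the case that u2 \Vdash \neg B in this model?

No

u2 \nVdash \neg B since u2 is accessible from u2 and u2 \Vdash B.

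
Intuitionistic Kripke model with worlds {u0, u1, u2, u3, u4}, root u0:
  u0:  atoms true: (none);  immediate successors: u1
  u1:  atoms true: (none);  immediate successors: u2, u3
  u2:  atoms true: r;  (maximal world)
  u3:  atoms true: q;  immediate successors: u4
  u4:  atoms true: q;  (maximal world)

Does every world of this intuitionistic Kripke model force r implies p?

Not every world: u0 does not force r implies p.
u0 does not force r implies p: at the accessible world u2, u2 forces r but u2 does not force p.
u2 lacks atom p, so u2 does not force p.

No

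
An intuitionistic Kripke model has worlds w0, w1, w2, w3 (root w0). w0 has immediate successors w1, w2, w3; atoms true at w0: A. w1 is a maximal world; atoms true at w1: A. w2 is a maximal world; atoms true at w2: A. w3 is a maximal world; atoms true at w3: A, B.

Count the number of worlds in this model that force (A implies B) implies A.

w0: forces it.
w1: forces it.
w2: forces it.
w3: forces it.
Worlds forcing the formula: {w0, w1, w2, w3}.

4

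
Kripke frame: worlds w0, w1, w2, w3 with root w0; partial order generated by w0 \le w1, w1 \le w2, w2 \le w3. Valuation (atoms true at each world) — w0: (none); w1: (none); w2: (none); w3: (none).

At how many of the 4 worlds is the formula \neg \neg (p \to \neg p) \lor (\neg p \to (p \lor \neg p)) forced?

w0: forces it.
w1: forces it.
w2: forces it.
w3: forces it.
Worlds forcing the formula: {w0, w1, w2, w3}.

4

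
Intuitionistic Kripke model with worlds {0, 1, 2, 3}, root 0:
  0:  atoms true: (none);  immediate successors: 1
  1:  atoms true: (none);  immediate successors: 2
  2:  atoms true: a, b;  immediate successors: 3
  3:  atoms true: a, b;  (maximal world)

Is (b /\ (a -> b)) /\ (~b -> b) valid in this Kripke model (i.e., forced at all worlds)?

Not every world: 0 ||-/- (b /\ (a -> b)) /\ (~b -> b).
0 ||-/- (b /\ (a -> b)) /\ (~b -> b) since 0 fails b /\ (a -> b).

No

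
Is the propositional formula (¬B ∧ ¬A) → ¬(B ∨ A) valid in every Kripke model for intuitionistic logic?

This is a constructively valid De Morgan direction (conjunction of negations to negated disjunction), which is intuitionistically derivable.
If both ¬B and ¬A hold at a world, no accessible world forces B or forces A, so none forces B ∨ A.

Yes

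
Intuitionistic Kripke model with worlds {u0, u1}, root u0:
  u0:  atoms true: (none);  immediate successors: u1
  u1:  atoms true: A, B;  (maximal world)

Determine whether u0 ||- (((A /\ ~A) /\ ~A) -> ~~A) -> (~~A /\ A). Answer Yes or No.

No

u0 ||-/- (((A /\ ~A) /\ ~A) -> ~~A) -> (~~A /\ A): already at u0 itself, u0 ||- ((A /\ ~A) /\ ~A) -> ~~A but u0 ||-/- ~~A /\ A.
u0 ||-/- ~~A /\ A since u0 fails A.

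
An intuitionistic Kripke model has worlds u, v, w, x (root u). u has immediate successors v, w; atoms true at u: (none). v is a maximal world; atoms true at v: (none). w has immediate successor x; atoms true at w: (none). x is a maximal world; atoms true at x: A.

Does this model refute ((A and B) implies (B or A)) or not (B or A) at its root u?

u forces ((A and B) implies (B or A)) or not (B or A) via the disjunct (A and B) implies (B or A).
So the root u forces ((A and B) implies (B or A)) or not (B or A); the model is not a countermodel.

No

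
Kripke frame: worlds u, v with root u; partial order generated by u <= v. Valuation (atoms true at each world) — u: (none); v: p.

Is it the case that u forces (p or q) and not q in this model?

u does not force (p or q) and not q since u fails p or q.

No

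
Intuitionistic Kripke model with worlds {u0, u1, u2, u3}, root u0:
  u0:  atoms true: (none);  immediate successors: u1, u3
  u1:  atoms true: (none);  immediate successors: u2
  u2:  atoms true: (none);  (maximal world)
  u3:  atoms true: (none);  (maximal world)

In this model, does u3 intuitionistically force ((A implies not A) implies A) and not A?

u3 does not force ((A implies not A) implies A) and not A since u3 fails (A implies not A) implies A.

No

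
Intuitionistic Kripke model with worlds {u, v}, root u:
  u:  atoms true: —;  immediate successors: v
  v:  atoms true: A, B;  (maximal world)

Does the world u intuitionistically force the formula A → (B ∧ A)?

Yes

u ⊩ A → (B ∧ A): every world accessible from u that forces A (namely v) also forces B ∧ A.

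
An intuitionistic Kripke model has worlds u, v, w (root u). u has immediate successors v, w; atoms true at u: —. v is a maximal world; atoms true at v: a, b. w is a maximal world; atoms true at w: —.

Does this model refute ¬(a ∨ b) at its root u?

Yes

u ⊮ ¬(a ∨ b) since v is accessible from u and v ⊩ a ∨ b.
v ⊩ a ∨ b via the disjunct a.
So the root u does not force ¬(a ∨ b); the model is a countermodel.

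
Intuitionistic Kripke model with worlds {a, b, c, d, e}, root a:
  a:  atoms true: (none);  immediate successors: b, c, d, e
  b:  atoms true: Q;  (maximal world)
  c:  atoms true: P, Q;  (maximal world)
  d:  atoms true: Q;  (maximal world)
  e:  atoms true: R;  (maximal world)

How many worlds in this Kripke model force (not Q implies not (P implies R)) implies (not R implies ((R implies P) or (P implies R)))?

5

a: forces it.
b: forces it.
c: forces it.
d: forces it.
e: forces it.
Worlds forcing the formula: {a, b, c, d, e}.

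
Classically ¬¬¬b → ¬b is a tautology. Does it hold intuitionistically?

Yes

This is triple-negation reduction, which is intuitionistically derivable.
Assume ¬¬¬b and suppose b. Then ¬¬b (double-negation introduction), contradicting ¬¬¬b. So ¬b.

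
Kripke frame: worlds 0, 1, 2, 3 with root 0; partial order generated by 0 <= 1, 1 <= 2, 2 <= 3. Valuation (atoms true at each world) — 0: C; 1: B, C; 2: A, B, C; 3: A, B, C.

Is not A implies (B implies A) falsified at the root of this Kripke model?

0 forces not A implies (B implies A) vacuously: no world accessible from 0 forces the antecedent not A.
So the root 0 forces not A implies (B implies A); the model is not a countermodel.

No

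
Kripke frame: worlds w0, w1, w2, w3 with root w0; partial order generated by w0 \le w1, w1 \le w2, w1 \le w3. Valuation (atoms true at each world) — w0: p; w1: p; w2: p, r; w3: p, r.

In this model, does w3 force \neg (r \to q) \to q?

w3 \nVdash \neg (r \to q) \to q: already at w3 itself, w3 \Vdash \neg (r \to q) but w3 \nVdash q.
w3 lacks atom q, so w3 \nVdash q.

No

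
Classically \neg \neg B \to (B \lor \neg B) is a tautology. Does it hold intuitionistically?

No

This is a variant of double-negation elimination (deriving excluded middle from double negation), which is not intuitionistically valid.
A Kripke countermodel: worlds u0, u1; order generated by u0 \le u1; atoms true at each world — u0:{}; u1:{B}.
u0 \nVdash \neg \neg B \to (B \lor \neg B): already at u0 itself, u0 \Vdash \neg \neg B but u0 \nVdash B \lor \neg B.
u0 \nVdash B \lor \neg B: neither disjunct is forced at u0.
u0 lacks atom B, so u0 \nVdash B.
So the root u0 does not force the formula.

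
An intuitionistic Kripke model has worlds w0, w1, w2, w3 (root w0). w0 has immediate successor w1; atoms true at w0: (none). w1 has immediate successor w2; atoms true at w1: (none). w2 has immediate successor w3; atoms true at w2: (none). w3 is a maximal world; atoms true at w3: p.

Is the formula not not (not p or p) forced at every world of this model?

Yes

w0 forces not not (not p or p): no world accessible from w0 forces not (not p or p).
Since the root w0 forces not not (not p or p) and forcing is persistent (monotone upward), every world forces it.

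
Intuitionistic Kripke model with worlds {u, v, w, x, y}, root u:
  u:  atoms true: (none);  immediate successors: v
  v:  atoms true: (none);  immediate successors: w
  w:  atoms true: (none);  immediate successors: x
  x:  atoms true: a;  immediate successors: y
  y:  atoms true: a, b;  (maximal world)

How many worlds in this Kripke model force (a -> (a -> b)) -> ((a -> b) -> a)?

u: forces it.
v: forces it.
w: forces it.
x: forces it.
y: forces it.
Worlds forcing the formula: {u, v, w, x, y}.

5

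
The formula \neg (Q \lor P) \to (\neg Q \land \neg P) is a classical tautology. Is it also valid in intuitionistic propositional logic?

Yes

This is a constructively valid De Morgan direction (negated disjunction to conjunction of negations), which is intuitionistically derivable.
From \neg (Q \lor P): if Q held then Q \lor P would, contradiction — so \neg Q; similarly \neg P.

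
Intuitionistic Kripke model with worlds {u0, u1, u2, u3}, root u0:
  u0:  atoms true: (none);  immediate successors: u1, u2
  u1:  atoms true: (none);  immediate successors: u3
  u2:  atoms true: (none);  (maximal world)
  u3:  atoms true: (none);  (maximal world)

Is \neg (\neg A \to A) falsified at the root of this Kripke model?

No

u0 \Vdash \neg (\neg A \to A): no world accessible from u0 forces \neg A \to A.
So the root u0 forces \neg (\neg A \to A); the model is not a countermodel.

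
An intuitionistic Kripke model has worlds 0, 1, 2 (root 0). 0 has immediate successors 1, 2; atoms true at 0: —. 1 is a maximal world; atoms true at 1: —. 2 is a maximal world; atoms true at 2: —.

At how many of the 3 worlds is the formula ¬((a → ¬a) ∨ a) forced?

0

0: does not force it — 0 ⊮ ¬((a → ¬a) ∨ a) since 0 is accessible from 0 and 0 ⊩ (a → ¬a) ∨ a.
1: does not force it — 1 ⊮ ¬((a → ¬a) ∨ a) since 1 is accessible from 1 and 1 ⊩ (a → ¬a) ∨ a.
2: does not force it — 2 ⊮ ¬((a → ¬a) ∨ a) since 2 is accessible from 2 and 2 ⊩ (a → ¬a) ∨ a.
Worlds forcing the formula: { }.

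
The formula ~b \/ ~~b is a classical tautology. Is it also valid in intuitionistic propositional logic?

No

This is the weak law of excluded middle, which is not intuitionistically valid.
A Kripke countermodel: worlds w0, w1, w2; order generated by w0 <= w1, w0 <= w2; atoms true at each world — w0:{}; w1:{b}; w2:{}.
w0 ||-/- ~b \/ ~~b: neither disjunct is forced at w0.
w0 ||-/- ~b since w1 is accessible from w0 and w1 ||- b.
So the root w0 does not force the formula.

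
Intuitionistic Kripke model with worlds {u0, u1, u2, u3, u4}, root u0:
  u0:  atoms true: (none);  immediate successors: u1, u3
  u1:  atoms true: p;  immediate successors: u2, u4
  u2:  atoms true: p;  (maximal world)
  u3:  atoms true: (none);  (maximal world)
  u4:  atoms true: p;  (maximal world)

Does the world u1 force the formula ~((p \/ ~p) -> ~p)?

Yes

u1 ||- ~((p \/ ~p) -> ~p): no world accessible from u1 forces (p \/ ~p) -> ~p.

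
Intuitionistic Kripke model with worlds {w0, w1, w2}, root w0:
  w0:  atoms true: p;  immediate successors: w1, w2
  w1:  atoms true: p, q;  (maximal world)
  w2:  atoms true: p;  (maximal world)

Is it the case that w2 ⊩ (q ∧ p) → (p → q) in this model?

Yes

w2 ⊩ (q ∧ p) → (p → q) vacuously: no world accessible from w2 forces the antecedent q ∧ p.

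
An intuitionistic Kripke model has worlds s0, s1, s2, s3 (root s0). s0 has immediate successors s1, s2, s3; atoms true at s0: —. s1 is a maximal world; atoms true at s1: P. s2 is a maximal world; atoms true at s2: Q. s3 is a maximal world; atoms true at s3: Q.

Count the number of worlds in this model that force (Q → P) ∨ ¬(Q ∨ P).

s0: does not force it — s0 ⊮ (Q → P) ∨ ¬(Q ∨ P): neither disjunct is forced at s0.
s1: forces it.
s2: does not force it — s2 ⊮ (Q → P) ∨ ¬(Q ∨ P): neither disjunct is forced at s2.
s3: does not force it.
Worlds forcing the formula: {s1}.

1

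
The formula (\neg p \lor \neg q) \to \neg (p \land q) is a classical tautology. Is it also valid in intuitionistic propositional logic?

Yes

This is a constructively valid De Morgan direction (disjunction of negations to negated conjunction), which is intuitionistically derivable.
If \neg p holds at a world then no accessible world forces p, hence none forces p \land q; likewise for \neg q.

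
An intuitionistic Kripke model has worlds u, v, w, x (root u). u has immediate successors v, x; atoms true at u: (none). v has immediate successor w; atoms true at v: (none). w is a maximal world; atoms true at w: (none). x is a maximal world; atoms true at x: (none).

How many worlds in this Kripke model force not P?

u: forces it.
v: forces it.
w: forces it.
x: forces it.
Worlds forcing the formula: {u, v, w, x}.

4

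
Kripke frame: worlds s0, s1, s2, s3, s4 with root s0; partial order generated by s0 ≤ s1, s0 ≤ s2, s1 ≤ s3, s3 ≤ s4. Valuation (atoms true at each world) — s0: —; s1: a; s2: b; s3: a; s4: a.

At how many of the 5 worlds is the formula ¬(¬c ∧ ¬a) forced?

s0: does not force it — s0 ⊮ ¬(¬c ∧ ¬a) since s2 is accessible from s0 and s2 ⊩ ¬c ∧ ¬a.
s1: forces it.
s2: does not force it — s2 ⊮ ¬(¬c ∧ ¬a) since s2 is accessible from s2 and s2 ⊩ ¬c ∧ ¬a.
s3: forces it.
s4: forces it.
Worlds forcing the formula: {s1, s3, s4}.

3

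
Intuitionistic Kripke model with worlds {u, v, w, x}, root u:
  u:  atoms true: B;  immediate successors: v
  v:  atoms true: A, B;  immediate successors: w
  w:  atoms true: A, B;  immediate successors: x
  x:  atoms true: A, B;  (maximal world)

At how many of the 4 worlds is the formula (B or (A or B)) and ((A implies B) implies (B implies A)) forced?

3

u: does not force it — u does not force (B or (A or B)) and ((A implies B) implies (B implies A)) since u fails (A implies B) implies (B implies A).
v: forces it.
w: forces it.
x: forces it.
Worlds forcing the formula: {v, w, x}.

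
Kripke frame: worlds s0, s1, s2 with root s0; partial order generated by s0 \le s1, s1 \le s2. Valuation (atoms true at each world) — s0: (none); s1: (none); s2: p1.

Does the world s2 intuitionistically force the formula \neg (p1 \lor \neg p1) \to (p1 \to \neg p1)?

Yes

s2 \Vdash \neg (p1 \lor \neg p1) \to (p1 \to \neg p1) vacuously: no world accessible from s2 forces the antecedent \neg (p1 \lor \neg p1).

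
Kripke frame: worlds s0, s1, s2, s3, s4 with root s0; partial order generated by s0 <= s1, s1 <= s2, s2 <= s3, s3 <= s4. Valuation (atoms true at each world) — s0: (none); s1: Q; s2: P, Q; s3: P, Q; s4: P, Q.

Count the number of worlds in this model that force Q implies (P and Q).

3

s0: does not force it — s0 does not force Q implies (P and Q): at the accessible world s1, s1 forces Q but s1 does not force P and Q.
s1: does not force it — s1 does not force Q implies (P and Q): already at s1 itself, s1 forces Q but s1 does not force P and Q.
s2: forces it.
s3: forces it.
s4: forces it.
Worlds forcing the formula: {s2, s3, s4}.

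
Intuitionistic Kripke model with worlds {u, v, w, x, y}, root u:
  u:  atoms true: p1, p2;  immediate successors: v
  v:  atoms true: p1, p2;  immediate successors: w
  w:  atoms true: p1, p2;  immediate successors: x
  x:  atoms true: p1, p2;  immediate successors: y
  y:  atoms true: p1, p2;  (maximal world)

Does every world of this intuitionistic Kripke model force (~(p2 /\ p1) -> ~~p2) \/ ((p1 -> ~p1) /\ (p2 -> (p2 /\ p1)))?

Yes

u ||- (~(p2 /\ p1) -> ~~p2) \/ ((p1 -> ~p1) /\ (p2 -> (p2 /\ p1))) via the disjunct ~(p2 /\ p1) -> ~~p2.
Since the root u forces (~(p2 /\ p1) -> ~~p2) \/ ((p1 -> ~p1) /\ (p2 -> (p2 /\ p1))) and forcing is persistent (monotone upward), every world forces it.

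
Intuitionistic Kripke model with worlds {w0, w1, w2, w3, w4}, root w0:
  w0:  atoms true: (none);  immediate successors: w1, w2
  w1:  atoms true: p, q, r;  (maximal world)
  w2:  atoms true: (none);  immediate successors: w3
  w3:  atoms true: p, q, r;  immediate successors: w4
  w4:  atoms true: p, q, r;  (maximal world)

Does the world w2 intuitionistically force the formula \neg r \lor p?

No

w2 \nVdash \neg r \lor p: neither disjunct is forced at w2.
w2 \nVdash \neg r since w3 is accessible from w2 and w3 \Vdash r.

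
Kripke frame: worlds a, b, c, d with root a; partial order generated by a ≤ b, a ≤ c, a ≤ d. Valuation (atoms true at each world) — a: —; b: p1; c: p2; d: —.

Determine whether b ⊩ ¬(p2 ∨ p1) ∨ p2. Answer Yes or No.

No

b ⊮ ¬(p2 ∨ p1) ∨ p2: neither disjunct is forced at b.
b ⊮ ¬(p2 ∨ p1) since b is accessible from b and b ⊩ p2 ∨ p1.
b ⊩ p2 ∨ p1 via the disjunct p1.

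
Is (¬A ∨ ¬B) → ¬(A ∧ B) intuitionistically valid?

This is a constructively valid De Morgan direction (disjunction of negations to negated conjunction), which is intuitionistically derivable.
If ¬A holds at a world then no accessible world forces A, hence none forces A ∧ B; likewise for ¬B.

Yes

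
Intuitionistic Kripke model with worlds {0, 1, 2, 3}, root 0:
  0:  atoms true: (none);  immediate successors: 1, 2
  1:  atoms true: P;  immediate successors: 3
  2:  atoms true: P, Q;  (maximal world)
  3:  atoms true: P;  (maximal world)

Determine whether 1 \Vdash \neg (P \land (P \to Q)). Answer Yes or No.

1 \Vdash \neg (P \land (P \to Q)): no world accessible from 1 forces P \land (P \to Q).

Yes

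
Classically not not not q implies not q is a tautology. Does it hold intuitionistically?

This is triple-negation reduction, which is intuitionistically derivable.
Assume not not not q and suppose q. Then not not q (double-negation introduction), contradicting not not not q. So not q.

Yes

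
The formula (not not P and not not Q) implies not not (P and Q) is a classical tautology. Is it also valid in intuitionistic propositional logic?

This is the distribution of double negation over conjunction, which is intuitionistically derivable.
Assume not not P, not not Q, and not (P and Q). From P we'd get not Q (since P and Q is refuted), contradicting not not Q; so not P, contradicting not not P.

Yes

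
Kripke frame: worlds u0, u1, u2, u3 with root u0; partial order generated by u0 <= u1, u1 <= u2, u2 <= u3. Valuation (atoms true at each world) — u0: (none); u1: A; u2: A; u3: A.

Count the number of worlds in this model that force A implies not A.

0

u0: does not force it — u0 does not force A implies not A: at the accessible world u1, u1 forces A but u1 does not force not A.
u1: does not force it.
u2: does not force it.
u3: does not force it.
Worlds forcing the formula: { }.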